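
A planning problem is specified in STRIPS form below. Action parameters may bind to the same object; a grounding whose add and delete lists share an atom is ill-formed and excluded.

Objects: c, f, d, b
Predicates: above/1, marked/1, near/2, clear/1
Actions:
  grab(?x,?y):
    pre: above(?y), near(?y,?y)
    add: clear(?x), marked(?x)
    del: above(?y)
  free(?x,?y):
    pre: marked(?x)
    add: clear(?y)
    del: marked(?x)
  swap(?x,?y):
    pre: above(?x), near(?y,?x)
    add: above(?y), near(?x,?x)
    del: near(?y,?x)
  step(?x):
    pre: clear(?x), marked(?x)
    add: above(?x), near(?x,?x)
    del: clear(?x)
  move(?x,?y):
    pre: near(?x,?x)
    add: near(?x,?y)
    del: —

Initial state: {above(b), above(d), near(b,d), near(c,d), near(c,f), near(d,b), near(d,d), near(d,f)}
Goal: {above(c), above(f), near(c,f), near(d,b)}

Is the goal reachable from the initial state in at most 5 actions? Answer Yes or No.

Yes

1. swap(d,c)  →  {above(b), above(c), above(d), near(b,d), near(c,f), near(d,b), near(d,d), near(d,f)}
2. grab(f,d)  →  {above(b), above(c), clear(f), marked(f), near(b,d), near(c,f), near(d,b), near(d,d), near(d,f)}
3. step(f)  →  {above(b), above(c), above(f), marked(f), near(b,d), near(c,f), near(d,b), near(d,d), near(d,f), near(f,f)}
optimal plan length = 3; 3 ≤ 5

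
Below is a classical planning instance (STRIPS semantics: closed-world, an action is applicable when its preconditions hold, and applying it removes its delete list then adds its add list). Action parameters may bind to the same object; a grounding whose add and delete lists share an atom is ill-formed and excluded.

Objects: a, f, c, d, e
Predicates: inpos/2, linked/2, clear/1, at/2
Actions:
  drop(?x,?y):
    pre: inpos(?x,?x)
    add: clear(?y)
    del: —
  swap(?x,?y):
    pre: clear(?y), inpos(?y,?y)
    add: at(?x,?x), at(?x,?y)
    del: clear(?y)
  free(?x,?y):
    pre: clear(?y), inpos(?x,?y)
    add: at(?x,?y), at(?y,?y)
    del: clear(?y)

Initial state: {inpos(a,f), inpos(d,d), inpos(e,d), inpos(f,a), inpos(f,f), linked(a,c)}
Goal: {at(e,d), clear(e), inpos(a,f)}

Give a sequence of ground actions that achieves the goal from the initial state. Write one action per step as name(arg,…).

drop(f,d); drop(f,e); swap(e,d)

1. drop(f,d)  →  {clear(d), inpos(a,f), inpos(d,d), inpos(e,d), inpos(f,a), inpos(f,f), linked(a,c)}
2. drop(f,e)  →  {clear(d), clear(e), inpos(a,f), inpos(d,d), inpos(e,d), inpos(f,a), inpos(f,f), linked(a,c)}
3. swap(e,d)  →  {at(e,d), at(e,e), clear(e), inpos(a,f), inpos(d,d), inpos(e,d), inpos(f,a), inpos(f,f), linked(a,c)}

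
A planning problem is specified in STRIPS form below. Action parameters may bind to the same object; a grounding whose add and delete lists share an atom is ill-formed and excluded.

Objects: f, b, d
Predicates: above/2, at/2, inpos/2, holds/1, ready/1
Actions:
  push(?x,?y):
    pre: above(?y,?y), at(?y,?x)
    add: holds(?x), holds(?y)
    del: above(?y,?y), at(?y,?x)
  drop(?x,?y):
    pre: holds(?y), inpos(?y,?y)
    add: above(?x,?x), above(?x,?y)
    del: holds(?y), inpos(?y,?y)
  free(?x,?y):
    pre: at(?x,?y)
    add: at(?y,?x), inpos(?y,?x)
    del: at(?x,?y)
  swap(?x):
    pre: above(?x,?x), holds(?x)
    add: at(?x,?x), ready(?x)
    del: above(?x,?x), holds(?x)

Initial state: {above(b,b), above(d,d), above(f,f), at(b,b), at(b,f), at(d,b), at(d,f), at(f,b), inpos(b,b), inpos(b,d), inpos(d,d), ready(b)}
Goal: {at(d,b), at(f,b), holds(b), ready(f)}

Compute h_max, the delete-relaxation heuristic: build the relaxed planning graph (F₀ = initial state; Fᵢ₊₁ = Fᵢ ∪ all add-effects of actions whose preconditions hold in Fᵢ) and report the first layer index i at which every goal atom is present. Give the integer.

F0 = init (12 atoms)
F1 = F0 ∪ {at(b,d), at(f,d), holds(b), holds(d), holds(f), inpos(b,f), inpos(f,b), inpos(f,d)}  (20 atoms)
F2 = F1 ∪ {above(b,d), above(d,b), above(f,b), above(f,d), at(d,d), at(f,f), inpos(d,b), inpos(d,f), ready(d), ready(f)}  (30 atoms)
goal ⊆ F2  ⇒  h_max = 2

2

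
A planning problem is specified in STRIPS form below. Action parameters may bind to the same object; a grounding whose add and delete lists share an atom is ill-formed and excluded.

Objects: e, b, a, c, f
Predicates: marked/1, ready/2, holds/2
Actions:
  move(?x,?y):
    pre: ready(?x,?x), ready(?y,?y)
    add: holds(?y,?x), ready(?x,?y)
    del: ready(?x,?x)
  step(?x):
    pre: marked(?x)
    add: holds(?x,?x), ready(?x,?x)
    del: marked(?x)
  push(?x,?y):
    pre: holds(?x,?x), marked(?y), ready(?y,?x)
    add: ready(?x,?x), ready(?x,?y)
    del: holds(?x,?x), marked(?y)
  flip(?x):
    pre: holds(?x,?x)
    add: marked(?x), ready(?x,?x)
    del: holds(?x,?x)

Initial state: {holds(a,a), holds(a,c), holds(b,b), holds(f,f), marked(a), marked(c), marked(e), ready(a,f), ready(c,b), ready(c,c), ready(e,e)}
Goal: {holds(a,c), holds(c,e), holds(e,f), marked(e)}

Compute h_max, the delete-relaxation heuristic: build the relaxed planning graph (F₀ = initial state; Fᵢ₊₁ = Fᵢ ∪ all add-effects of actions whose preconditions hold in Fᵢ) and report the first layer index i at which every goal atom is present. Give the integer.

F0 = init (11 atoms)
F1 = F0 ∪ {holds(c,c), holds(c,e), holds(e,c), holds(e,e), marked(b), marked(f), ready(a,a), ready(b,b), ready(b,c), ready(c,e), ready(e,c), ready(f,a), ready(f,f)}  (24 atoms)
F2 = F1 ∪ {holds(a,b), holds(a,e), holds(a,f), holds(b,a), holds(b,c), holds(b,e), holds(b,f), holds(c,a), holds(c,b), holds(c,f), holds(e,a), holds(e,b), holds(e,f), holds(f,a), holds(f,b), holds(f,c), holds(f,e), ready(a,b), ready(a,c), ready(a,e), ready(b,a), ready(b,e), ready(b,f), ready(c,a), ready(c,f), ready(e,a), ready(e,b), ready(e,f), ready(f,b), ready(f,c), ready(f,e)}  (55 atoms)
goal ⊆ F2  ⇒  h_max = 2

2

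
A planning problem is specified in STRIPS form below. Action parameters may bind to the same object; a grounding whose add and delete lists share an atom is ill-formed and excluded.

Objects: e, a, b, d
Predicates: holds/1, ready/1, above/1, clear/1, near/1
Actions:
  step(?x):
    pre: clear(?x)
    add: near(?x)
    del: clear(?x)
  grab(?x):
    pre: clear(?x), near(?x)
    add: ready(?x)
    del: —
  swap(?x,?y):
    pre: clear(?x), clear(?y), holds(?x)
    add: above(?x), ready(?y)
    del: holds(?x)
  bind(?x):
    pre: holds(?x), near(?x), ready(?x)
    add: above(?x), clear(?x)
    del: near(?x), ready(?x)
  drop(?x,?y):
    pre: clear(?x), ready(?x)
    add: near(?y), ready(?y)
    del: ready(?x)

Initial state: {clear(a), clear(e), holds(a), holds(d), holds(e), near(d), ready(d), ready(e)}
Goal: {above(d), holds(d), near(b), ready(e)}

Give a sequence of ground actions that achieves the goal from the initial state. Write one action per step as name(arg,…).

swap(e,a); bind(d); drop(a,b)

1. swap(e,a)  →  {above(e), clear(a), clear(e), holds(a), holds(d), near(d), ready(a), ready(d), ready(e)}
2. bind(d)  →  {above(d), above(e), clear(a), clear(d), clear(e), holds(a), holds(d), ready(a), ready(e)}
3. drop(a,b)  →  {above(d), above(e), clear(a), clear(d), clear(e), holds(a), holds(d), near(b), ready(b), ready(e)}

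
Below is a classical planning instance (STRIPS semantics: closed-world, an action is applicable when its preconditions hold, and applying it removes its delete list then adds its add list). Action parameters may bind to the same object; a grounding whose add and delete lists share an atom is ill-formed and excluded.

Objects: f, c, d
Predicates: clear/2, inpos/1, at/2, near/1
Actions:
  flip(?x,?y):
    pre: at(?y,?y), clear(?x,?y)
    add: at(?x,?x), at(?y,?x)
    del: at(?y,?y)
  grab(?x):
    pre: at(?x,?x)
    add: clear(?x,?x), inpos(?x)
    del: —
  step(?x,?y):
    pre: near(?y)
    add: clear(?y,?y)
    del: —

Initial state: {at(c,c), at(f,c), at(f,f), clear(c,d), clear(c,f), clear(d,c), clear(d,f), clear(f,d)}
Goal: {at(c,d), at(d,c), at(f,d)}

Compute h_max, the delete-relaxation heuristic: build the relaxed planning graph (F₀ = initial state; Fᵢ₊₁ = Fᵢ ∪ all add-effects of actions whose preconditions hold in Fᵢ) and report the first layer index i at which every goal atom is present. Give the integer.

2

F0 = init (8 atoms)
F1 = F0 ∪ {at(c,d), at(d,d), at(f,d), clear(c,c), clear(f,f), inpos(c), inpos(f)}  (15 atoms)
F2 = F1 ∪ {at(d,c), at(d,f), clear(d,d), inpos(d)}  (19 atoms)
goal ⊆ F2  ⇒  h_max = 2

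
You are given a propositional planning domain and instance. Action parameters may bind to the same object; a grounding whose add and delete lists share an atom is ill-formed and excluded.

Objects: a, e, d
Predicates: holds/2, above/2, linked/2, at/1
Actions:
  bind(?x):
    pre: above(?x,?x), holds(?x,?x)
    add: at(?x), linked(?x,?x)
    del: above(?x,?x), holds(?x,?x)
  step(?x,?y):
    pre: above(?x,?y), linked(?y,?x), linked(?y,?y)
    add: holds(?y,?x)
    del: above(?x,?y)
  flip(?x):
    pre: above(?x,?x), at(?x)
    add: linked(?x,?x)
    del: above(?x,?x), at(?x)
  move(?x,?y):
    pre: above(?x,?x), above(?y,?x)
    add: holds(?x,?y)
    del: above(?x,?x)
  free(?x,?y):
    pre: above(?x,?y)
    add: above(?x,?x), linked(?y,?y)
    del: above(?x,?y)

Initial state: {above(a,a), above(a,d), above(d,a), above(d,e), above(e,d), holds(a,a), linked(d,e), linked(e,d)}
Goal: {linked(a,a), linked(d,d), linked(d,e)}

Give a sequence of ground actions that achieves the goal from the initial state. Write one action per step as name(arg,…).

bind(a); free(a,d)

1. bind(a)  →  {above(a,d), above(d,a), above(d,e), above(e,d), at(a), linked(a,a), linked(d,e), linked(e,d)}
2. free(a,d)  →  {above(a,a), above(d,a), above(d,e), above(e,d), at(a), linked(a,a), linked(d,d), linked(d,e), linked(e,d)}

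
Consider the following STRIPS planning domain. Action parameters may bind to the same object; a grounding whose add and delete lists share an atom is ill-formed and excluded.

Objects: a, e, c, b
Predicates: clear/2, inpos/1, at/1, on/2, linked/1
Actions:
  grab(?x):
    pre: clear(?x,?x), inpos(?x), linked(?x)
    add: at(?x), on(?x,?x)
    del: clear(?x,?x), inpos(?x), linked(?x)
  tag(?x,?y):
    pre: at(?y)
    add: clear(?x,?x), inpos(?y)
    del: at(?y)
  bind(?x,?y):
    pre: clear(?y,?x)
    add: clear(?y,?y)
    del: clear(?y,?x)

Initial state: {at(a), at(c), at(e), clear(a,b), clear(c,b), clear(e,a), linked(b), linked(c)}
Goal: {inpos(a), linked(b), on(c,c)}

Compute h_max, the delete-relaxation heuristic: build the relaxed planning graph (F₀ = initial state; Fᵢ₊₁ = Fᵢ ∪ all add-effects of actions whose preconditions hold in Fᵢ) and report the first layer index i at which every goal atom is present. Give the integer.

2

F0 = init (8 atoms)
F1 = F0 ∪ {clear(a,a), clear(b,b), clear(c,c), clear(e,e), inpos(a), inpos(c), inpos(e)}  (15 atoms)
F2 = F1 ∪ {on(c,c)}  (16 atoms)
goal ⊆ F2  ⇒  h_max = 2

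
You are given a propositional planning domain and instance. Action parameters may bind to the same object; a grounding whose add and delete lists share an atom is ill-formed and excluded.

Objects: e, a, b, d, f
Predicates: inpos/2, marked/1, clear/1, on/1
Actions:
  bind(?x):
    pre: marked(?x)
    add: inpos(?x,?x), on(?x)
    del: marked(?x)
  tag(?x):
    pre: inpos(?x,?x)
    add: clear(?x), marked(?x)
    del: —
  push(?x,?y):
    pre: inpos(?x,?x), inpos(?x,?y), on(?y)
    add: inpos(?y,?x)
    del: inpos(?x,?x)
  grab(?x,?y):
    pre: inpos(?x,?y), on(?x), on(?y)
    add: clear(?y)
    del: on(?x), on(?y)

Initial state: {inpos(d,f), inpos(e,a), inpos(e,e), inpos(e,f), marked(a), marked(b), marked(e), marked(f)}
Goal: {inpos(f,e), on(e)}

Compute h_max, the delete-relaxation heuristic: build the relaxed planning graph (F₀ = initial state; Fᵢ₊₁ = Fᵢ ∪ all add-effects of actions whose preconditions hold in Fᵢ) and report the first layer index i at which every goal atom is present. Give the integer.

F0 = init (8 atoms)
F1 = F0 ∪ {clear(e), inpos(a,a), inpos(b,b), inpos(f,f), on(a), on(b), on(e), on(f)}  (16 atoms)
F2 = F1 ∪ {clear(a), clear(b), clear(f), inpos(a,e), inpos(f,e)}  (21 atoms)
goal ⊆ F2  ⇒  h_max = 2

2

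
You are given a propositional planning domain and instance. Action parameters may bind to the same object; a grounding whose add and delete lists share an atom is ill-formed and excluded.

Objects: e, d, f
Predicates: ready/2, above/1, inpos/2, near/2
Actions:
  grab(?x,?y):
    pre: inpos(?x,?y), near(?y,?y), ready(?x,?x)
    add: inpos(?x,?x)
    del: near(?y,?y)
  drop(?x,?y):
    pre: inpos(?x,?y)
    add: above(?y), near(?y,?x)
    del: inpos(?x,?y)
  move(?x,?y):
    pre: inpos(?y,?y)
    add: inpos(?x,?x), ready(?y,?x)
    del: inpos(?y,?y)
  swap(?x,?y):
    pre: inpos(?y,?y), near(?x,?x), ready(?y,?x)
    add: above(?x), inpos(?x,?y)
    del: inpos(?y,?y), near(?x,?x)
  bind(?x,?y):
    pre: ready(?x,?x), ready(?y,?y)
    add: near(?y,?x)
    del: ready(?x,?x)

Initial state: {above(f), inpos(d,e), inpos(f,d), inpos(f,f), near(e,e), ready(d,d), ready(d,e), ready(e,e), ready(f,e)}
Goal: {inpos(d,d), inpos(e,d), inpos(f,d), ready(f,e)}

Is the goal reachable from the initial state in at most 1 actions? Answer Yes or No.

1. grab(d,e)  →  {above(f), inpos(d,d), inpos(d,e), inpos(f,d), inpos(f,f), ready(d,d), ready(d,e), ready(e,e), ready(f,e)}
2. bind(e,e)  →  {above(f), inpos(d,d), inpos(d,e), inpos(f,d), inpos(f,f), near(e,e), ready(d,d), ready(d,e), ready(f,e)}
3. swap(e,d)  →  {above(e), above(f), inpos(d,e), inpos(e,d), inpos(f,d), inpos(f,f), ready(d,d), ready(d,e), ready(f,e)}
4. move(d,f)  →  {above(e), above(f), inpos(d,d), inpos(d,e), inpos(e,d), inpos(f,d), ready(d,d), ready(d,e), ready(f,d), ready(f,e)}
optimal plan length = 4; 4 > 1

No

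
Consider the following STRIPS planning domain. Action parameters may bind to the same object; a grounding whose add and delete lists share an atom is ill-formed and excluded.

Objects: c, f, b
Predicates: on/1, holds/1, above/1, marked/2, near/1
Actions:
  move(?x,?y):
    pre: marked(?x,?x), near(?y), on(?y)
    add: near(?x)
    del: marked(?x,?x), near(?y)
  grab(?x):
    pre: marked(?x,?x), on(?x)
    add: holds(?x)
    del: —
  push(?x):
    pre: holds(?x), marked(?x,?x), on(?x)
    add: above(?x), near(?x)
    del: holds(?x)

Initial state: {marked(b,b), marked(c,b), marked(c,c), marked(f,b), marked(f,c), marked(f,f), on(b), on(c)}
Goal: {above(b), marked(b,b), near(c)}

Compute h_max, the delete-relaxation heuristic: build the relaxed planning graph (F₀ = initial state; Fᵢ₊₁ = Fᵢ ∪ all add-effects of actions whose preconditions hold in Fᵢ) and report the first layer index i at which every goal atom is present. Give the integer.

F0 = init (8 atoms)
F1 = F0 ∪ {holds(b), holds(c)}  (10 atoms)
F2 = F1 ∪ {above(b), above(c), near(b), near(c)}  (14 atoms)
goal ⊆ F2  ⇒  h_max = 2

2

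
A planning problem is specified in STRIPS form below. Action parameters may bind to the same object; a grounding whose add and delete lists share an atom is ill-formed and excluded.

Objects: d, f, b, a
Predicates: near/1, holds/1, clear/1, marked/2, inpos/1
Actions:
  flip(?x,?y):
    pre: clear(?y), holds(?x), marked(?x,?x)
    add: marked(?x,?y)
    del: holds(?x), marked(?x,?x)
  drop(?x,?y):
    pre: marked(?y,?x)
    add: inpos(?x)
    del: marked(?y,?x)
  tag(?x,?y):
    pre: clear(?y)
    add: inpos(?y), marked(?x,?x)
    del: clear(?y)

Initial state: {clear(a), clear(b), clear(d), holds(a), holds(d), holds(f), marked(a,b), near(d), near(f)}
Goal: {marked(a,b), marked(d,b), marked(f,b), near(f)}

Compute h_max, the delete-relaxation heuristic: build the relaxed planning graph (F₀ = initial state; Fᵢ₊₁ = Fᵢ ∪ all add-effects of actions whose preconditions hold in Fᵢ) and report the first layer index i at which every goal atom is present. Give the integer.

F0 = init (9 atoms)
F1 = F0 ∪ {inpos(a), inpos(b), inpos(d), marked(a,a), marked(b,b), marked(d,d), marked(f,f)}  (16 atoms)
F2 = F1 ∪ {inpos(f), marked(a,d), marked(d,a), marked(d,b), marked(f,a), marked(f,b), marked(f,d)}  (23 atoms)
goal ⊆ F2  ⇒  h_max = 2

2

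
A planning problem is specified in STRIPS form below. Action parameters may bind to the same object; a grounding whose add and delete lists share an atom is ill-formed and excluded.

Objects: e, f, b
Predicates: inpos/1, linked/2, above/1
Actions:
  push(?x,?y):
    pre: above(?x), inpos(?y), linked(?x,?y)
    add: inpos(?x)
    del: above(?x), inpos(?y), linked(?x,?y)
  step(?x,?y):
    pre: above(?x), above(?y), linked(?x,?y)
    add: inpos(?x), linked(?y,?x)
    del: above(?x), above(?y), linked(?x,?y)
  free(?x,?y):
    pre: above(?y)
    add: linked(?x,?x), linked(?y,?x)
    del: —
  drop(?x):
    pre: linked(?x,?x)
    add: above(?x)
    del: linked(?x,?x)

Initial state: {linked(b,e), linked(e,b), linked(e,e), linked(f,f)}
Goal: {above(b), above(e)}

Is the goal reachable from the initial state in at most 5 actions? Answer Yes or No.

1. drop(e)  →  {above(e), linked(b,e), linked(e,b), linked(f,f)}
2. free(b,e)  →  {above(e), linked(b,b), linked(b,e), linked(e,b), linked(f,f)}
3. drop(b)  →  {above(b), above(e), linked(b,e), linked(e,b), linked(f,f)}
optimal plan length = 3; 3 ≤ 5

Yes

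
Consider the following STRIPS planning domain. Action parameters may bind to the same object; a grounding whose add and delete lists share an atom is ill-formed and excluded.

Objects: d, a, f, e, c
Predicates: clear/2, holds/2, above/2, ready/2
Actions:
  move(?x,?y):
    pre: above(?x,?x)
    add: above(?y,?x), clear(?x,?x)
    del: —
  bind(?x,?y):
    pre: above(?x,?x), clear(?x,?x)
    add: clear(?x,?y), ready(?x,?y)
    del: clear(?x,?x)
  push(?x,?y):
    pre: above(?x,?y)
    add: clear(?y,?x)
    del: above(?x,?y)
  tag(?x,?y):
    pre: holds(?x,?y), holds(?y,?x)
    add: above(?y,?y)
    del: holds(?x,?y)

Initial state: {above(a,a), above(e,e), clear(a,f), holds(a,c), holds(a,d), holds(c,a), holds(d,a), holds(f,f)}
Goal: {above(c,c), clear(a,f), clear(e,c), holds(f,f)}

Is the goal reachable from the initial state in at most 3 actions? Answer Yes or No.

Yes

1. move(e,d)  →  {above(a,a), above(d,e), above(e,e), clear(a,f), clear(e,e), holds(a,c), holds(a,d), holds(c,a), holds(d,a), holds(f,f)}
2. bind(e,c)  →  {above(a,a), above(d,e), above(e,e), clear(a,f), clear(e,c), holds(a,c), holds(a,d), holds(c,a), holds(d,a), holds(f,f), ready(e,c)}
3. tag(a,c)  →  {above(a,a), above(c,c), above(d,e), above(e,e), clear(a,f), clear(e,c), holds(a,d), holds(c,a), holds(d,a), holds(f,f), ready(e,c)}
optimal plan length = 3; 3 ≤ 3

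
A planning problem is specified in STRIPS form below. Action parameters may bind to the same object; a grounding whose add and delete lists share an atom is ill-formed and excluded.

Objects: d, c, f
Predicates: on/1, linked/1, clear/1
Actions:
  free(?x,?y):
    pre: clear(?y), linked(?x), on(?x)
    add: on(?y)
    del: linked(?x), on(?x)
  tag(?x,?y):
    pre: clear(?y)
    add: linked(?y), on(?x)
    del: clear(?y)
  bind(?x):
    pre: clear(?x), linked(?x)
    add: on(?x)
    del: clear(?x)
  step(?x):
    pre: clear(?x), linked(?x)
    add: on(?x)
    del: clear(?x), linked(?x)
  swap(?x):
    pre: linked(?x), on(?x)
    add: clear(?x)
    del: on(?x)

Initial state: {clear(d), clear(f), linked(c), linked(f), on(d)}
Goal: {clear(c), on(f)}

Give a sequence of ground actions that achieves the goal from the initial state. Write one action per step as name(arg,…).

tag(c,d); free(d,f); swap(c)

1. tag(c,d)  →  {clear(f), linked(c), linked(d), linked(f), on(c), on(d)}
2. free(d,f)  →  {clear(f), linked(c), linked(f), on(c), on(f)}
3. swap(c)  →  {clear(c), clear(f), linked(c), linked(f), on(f)}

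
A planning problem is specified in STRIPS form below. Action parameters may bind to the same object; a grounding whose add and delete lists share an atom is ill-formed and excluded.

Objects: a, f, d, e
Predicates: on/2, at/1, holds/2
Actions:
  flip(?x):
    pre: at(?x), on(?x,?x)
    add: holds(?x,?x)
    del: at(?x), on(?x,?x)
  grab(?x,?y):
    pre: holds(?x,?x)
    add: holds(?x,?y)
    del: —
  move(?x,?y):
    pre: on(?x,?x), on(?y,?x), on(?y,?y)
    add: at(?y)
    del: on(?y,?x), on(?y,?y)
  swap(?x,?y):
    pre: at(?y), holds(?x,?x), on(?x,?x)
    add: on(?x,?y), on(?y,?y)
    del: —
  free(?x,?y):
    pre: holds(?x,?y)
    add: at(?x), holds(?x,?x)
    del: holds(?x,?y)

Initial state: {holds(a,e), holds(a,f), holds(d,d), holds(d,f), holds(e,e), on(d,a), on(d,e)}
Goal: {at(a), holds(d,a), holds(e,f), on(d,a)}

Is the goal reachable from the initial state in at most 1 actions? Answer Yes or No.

1. grab(d,a)  →  {holds(a,e), holds(a,f), holds(d,a), holds(d,d), holds(d,f), holds(e,e), on(d,a), on(d,e)}
2. grab(e,f)  →  {holds(a,e), holds(a,f), holds(d,a), holds(d,d), holds(d,f), holds(e,e), holds(e,f), on(d,a), on(d,e)}
3. free(a,f)  →  {at(a), holds(a,a), holds(a,e), holds(d,a), holds(d,d), holds(d,f), holds(e,e), holds(e,f), on(d,a), on(d,e)}
optimal plan length = 3; 3 > 1

No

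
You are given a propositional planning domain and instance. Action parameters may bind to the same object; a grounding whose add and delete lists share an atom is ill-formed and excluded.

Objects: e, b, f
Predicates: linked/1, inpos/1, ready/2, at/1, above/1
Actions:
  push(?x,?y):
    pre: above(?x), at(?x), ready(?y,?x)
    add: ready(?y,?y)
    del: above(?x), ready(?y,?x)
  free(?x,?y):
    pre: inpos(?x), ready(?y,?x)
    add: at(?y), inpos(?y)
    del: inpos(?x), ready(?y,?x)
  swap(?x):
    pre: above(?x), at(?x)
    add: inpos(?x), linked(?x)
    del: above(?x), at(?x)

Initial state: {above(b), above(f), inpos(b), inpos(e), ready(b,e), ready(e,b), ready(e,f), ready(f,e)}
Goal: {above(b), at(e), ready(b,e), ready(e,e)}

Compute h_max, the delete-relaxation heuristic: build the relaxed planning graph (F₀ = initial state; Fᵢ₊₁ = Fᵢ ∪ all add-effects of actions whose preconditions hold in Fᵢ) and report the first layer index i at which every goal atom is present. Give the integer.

F0 = init (8 atoms)
F1 = F0 ∪ {at(b), at(e), at(f), inpos(f)}  (12 atoms)
F2 = F1 ∪ {linked(b), linked(f), ready(e,e)}  (15 atoms)
goal ⊆ F2  ⇒  h_max = 2

2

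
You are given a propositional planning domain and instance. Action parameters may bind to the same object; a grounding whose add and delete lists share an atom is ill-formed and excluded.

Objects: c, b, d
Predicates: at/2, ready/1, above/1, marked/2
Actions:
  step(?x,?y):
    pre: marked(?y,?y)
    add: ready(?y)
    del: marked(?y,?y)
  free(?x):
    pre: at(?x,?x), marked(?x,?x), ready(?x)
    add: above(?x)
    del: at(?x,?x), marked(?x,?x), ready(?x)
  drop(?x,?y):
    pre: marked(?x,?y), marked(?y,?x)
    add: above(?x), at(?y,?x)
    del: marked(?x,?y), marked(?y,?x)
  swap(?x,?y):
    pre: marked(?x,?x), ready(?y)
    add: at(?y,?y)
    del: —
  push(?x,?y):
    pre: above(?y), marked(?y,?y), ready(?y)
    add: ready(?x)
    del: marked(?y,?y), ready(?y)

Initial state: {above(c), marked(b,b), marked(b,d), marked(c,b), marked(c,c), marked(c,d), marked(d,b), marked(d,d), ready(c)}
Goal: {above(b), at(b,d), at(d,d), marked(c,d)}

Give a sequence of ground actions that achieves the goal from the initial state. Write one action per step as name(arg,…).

1. drop(b,b)  →  {above(b), above(c), at(b,b), marked(b,d), marked(c,b), marked(c,c), marked(c,d), marked(d,b), marked(d,d), ready(c)}
2. drop(d,b)  →  {above(b), above(c), above(d), at(b,b), at(b,d), marked(c,b), marked(c,c), marked(c,d), marked(d,d), ready(c)}
3. drop(d,d)  →  {above(b), above(c), above(d), at(b,b), at(b,d), at(d,d), marked(c,b), marked(c,c), marked(c,d), ready(c)}

drop(b,b); drop(d,b); drop(d,d)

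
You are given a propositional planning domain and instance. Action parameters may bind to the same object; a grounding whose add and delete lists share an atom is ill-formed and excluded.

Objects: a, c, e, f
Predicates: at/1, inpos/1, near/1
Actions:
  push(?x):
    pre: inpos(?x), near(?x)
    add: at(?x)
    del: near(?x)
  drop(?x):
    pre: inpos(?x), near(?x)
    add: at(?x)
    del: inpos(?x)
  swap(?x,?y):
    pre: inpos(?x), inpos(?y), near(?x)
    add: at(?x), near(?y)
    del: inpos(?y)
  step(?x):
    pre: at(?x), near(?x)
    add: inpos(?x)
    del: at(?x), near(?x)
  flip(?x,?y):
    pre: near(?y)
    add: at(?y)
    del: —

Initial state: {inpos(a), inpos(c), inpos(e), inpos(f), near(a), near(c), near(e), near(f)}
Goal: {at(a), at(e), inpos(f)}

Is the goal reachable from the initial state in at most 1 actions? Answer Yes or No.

1. push(a)  →  {at(a), inpos(a), inpos(c), inpos(e), inpos(f), near(c), near(e), near(f)}
2. push(e)  →  {at(a), at(e), inpos(a), inpos(c), inpos(e), inpos(f), near(c), near(f)}
optimal plan length = 2; 2 > 1

No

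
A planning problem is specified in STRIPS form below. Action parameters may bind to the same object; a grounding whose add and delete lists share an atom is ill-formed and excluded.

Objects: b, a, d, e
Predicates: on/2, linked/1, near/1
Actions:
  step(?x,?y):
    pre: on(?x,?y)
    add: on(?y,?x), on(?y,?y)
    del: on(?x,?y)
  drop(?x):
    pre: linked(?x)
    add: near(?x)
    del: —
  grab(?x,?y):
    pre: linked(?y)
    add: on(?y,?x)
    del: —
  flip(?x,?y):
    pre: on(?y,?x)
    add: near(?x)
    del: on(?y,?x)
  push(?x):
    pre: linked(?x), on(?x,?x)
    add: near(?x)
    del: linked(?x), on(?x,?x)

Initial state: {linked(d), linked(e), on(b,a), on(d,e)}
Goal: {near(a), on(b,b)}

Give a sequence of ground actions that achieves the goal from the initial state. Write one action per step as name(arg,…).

1. step(b,a)  →  {linked(d), linked(e), on(a,a), on(a,b), on(d,e)}
2. step(a,b)  →  {linked(d), linked(e), on(a,a), on(b,a), on(b,b), on(d,e)}
3. flip(a,b)  →  {linked(d), linked(e), near(a), on(a,a), on(b,b), on(d,e)}

step(b,a); step(a,b); flip(a,b)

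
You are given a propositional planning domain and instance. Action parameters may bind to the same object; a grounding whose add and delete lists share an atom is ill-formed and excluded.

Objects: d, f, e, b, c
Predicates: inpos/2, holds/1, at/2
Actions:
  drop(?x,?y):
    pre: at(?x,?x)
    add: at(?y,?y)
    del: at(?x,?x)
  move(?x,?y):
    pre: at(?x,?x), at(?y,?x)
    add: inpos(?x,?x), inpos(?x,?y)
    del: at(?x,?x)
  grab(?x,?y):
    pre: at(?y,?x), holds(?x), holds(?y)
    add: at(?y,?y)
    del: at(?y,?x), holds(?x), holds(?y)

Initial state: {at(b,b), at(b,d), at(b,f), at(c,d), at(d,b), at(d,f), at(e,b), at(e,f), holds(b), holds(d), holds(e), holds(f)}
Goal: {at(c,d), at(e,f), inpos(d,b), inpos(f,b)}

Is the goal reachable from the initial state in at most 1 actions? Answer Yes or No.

No

1. drop(b,f)  →  {at(b,d), at(b,f), at(c,d), at(d,b), at(d,f), at(e,b), at(e,f), at(f,f), holds(b), holds(d), holds(e), holds(f)}
2. move(f,b)  →  {at(b,d), at(b,f), at(c,d), at(d,b), at(d,f), at(e,b), at(e,f), holds(b), holds(d), holds(e), holds(f), inpos(f,b), inpos(f,f)}
3. grab(f,d)  →  {at(b,d), at(b,f), at(c,d), at(d,b), at(d,d), at(e,b), at(e,f), holds(b), holds(e), inpos(f,b), inpos(f,f)}
4. move(d,b)  →  {at(b,d), at(b,f), at(c,d), at(d,b), at(e,b), at(e,f), holds(b), holds(e), inpos(d,b), inpos(d,d), inpos(f,b), inpos(f,f)}
optimal plan length = 4; 4 > 1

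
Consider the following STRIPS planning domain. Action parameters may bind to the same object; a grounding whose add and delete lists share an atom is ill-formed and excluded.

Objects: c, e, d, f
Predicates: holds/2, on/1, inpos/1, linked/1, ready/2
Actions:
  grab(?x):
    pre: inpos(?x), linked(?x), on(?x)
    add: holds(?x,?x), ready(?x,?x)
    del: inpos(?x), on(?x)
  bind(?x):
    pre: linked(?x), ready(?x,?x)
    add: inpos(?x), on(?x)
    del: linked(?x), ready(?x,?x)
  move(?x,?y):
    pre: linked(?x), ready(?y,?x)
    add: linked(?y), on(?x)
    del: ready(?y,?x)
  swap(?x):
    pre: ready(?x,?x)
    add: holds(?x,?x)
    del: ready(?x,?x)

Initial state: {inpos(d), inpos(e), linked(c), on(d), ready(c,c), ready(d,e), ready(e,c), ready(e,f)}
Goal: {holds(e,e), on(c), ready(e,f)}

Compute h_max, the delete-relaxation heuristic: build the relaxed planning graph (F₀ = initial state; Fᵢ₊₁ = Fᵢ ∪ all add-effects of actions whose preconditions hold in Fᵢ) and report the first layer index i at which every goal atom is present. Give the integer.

3

F0 = init (8 atoms)
F1 = F0 ∪ {holds(c,c), inpos(c), linked(e), on(c)}  (12 atoms)
F2 = F1 ∪ {linked(d), on(e)}  (14 atoms)
F3 = F2 ∪ {holds(d,d), holds(e,e), ready(d,d), ready(e,e)}  (18 atoms)
goal ⊆ F3  ⇒  h_max = 3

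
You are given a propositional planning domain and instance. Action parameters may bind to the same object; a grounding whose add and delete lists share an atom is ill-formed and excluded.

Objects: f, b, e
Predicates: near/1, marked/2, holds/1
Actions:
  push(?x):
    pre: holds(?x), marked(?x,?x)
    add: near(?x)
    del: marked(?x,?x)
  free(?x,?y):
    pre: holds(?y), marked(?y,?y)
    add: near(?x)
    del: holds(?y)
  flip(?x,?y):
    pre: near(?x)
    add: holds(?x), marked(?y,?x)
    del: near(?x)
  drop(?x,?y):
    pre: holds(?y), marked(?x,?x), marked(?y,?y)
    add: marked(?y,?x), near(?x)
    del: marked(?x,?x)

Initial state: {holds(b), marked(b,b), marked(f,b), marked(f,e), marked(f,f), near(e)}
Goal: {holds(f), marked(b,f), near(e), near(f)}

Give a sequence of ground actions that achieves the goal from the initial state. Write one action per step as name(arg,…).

1. free(f,b)  →  {marked(b,b), marked(f,b), marked(f,e), marked(f,f), near(e), near(f)}
2. flip(f,b)  →  {holds(f), marked(b,b), marked(b,f), marked(f,b), marked(f,e), marked(f,f), near(e)}
3. push(f)  →  {holds(f), marked(b,b), marked(b,f), marked(f,b), marked(f,e), near(e), near(f)}

free(f,b); flip(f,b); push(f)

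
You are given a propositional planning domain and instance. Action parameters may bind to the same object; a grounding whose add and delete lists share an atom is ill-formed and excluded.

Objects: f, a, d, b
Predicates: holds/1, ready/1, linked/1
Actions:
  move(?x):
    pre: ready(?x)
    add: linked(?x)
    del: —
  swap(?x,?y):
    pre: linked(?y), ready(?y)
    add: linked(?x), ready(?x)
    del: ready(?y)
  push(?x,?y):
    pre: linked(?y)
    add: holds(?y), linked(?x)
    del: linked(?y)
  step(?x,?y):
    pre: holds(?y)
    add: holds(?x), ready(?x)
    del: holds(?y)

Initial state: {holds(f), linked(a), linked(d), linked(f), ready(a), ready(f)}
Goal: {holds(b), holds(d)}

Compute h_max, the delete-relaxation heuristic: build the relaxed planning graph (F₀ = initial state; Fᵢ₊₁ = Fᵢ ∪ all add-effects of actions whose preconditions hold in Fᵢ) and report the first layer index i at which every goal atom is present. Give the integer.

F0 = init (6 atoms)
F1 = F0 ∪ {holds(a), holds(b), holds(d), linked(b), ready(b), ready(d)}  (12 atoms)
goal ⊆ F1  ⇒  h_max = 1

1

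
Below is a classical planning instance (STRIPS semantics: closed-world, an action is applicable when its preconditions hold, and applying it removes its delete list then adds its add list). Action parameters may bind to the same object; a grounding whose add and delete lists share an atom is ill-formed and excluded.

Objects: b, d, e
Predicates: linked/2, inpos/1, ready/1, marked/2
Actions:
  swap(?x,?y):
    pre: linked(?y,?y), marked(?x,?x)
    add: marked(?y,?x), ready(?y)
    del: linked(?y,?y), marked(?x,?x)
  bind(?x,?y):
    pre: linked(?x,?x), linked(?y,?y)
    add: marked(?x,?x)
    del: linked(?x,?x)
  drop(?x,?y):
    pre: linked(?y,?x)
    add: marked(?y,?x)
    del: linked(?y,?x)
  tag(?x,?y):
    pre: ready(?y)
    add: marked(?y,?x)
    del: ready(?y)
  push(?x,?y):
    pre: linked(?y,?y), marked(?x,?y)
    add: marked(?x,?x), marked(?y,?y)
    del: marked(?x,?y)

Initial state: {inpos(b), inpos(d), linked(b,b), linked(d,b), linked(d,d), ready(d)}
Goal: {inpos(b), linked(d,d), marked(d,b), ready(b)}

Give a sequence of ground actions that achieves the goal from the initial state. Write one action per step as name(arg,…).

drop(b,d); tag(d,d); swap(d,b)

1. drop(b,d)  →  {inpos(b), inpos(d), linked(b,b), linked(d,d), marked(d,b), ready(d)}
2. tag(d,d)  →  {inpos(b), inpos(d), linked(b,b), linked(d,d), marked(d,b), marked(d,d)}
3. swap(d,b)  →  {inpos(b), inpos(d), linked(d,d), marked(b,d), marked(d,b), ready(b)}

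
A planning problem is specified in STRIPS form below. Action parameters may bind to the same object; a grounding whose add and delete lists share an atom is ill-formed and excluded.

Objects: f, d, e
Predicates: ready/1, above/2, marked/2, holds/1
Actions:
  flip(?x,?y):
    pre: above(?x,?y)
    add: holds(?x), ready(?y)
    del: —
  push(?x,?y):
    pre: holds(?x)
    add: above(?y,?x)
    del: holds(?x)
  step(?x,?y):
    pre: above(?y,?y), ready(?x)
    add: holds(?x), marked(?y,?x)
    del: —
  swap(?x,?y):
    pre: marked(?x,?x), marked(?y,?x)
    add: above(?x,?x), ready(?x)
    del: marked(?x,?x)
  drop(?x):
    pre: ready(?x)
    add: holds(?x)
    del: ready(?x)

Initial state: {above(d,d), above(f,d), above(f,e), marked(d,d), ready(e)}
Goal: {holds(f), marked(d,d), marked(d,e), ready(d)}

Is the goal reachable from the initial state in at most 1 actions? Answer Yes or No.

No

1. flip(f,d)  →  {above(d,d), above(f,d), above(f,e), holds(f), marked(d,d), ready(d), ready(e)}
2. step(e,d)  →  {above(d,d), above(f,d), above(f,e), holds(e), holds(f), marked(d,d), marked(d,e), ready(d), ready(e)}
optimal plan length = 2; 2 > 1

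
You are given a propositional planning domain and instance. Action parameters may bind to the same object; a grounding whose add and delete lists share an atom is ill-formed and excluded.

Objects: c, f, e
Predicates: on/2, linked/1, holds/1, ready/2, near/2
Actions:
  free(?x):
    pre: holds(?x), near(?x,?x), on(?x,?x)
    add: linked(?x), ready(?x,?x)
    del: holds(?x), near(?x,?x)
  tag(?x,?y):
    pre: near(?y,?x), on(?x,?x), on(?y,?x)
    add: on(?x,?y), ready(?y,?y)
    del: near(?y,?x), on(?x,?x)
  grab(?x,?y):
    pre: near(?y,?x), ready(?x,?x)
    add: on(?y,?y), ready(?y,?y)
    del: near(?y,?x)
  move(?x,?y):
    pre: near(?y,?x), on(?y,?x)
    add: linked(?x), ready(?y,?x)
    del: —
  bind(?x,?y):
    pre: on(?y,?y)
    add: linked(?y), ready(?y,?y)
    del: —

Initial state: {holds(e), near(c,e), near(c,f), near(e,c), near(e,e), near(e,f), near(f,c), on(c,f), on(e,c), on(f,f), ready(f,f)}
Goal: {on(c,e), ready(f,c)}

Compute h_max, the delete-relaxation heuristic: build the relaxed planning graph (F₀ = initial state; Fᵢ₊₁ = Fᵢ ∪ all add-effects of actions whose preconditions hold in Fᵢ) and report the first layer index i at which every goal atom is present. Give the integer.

F0 = init (11 atoms)
F1 = F0 ∪ {linked(c), linked(f), on(c,c), on(e,e), on(f,c), ready(c,c), ready(c,f), ready(e,c), ready(e,e)}  (20 atoms)
F2 = F1 ∪ {linked(e), on(c,e), ready(f,c)}  (23 atoms)
goal ⊆ F2  ⇒  h_max = 2

2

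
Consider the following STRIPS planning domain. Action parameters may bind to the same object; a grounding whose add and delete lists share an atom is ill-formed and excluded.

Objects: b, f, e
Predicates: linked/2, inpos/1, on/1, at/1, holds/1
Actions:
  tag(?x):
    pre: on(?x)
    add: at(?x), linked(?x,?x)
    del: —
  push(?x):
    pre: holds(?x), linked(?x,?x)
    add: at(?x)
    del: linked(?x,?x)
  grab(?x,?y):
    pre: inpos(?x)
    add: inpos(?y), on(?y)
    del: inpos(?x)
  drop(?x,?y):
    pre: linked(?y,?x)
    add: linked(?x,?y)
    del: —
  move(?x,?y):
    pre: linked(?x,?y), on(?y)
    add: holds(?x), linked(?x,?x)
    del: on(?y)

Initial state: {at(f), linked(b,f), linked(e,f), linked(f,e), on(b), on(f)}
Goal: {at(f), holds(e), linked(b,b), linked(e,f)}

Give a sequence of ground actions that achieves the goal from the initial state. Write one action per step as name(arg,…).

1. tag(b)  →  {at(b), at(f), linked(b,b), linked(b,f), linked(e,f), linked(f,e), on(b), on(f)}
2. move(e,f)  →  {at(b), at(f), holds(e), linked(b,b), linked(b,f), linked(e,e), linked(e,f), linked(f,e), on(b)}

tag(b); move(e,f)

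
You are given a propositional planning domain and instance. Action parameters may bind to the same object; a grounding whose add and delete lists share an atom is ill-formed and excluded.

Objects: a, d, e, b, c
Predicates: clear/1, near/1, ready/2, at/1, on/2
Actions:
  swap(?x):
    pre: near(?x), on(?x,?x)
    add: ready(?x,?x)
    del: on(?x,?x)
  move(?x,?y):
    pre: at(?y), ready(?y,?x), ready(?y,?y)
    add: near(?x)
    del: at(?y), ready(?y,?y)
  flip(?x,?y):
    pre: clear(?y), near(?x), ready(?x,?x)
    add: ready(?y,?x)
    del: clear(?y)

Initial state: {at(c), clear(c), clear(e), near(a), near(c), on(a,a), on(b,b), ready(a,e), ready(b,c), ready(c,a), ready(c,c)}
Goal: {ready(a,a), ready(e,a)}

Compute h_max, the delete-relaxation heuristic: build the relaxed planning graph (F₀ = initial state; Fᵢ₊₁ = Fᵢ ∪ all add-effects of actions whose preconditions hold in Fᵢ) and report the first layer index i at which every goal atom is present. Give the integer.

2

F0 = init (11 atoms)
F1 = F0 ∪ {ready(a,a), ready(e,c)}  (13 atoms)
F2 = F1 ∪ {ready(e,a)}  (14 atoms)
goal ⊆ F2  ⇒  h_max = 2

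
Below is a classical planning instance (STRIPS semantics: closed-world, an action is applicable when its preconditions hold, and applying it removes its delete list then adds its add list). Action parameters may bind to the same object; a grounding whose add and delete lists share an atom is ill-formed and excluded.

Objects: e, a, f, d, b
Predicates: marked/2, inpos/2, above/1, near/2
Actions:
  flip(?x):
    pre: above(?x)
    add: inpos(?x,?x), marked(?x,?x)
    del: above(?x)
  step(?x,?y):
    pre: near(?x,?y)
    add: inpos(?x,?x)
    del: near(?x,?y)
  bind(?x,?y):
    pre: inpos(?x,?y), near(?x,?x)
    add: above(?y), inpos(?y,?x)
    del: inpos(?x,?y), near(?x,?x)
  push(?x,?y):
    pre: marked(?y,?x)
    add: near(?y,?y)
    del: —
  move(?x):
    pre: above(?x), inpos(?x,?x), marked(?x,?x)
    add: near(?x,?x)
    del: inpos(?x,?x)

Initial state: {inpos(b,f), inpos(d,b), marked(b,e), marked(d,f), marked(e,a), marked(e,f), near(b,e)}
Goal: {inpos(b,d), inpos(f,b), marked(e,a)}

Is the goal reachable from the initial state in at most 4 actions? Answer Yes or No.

1. push(e,b)  →  {inpos(b,f), inpos(d,b), marked(b,e), marked(d,f), marked(e,a), marked(e,f), near(b,b), near(b,e)}
2. bind(b,f)  →  {above(f), inpos(d,b), inpos(f,b), marked(b,e), marked(d,f), marked(e,a), marked(e,f), near(b,e)}
3. push(f,d)  →  {above(f), inpos(d,b), inpos(f,b), marked(b,e), marked(d,f), marked(e,a), marked(e,f), near(b,e), near(d,d)}
4. bind(d,b)  →  {above(b), above(f), inpos(b,d), inpos(f,b), marked(b,e), marked(d,f), marked(e,a), marked(e,f), near(b,e)}
optimal plan length = 4; 4 ≤ 4

Yes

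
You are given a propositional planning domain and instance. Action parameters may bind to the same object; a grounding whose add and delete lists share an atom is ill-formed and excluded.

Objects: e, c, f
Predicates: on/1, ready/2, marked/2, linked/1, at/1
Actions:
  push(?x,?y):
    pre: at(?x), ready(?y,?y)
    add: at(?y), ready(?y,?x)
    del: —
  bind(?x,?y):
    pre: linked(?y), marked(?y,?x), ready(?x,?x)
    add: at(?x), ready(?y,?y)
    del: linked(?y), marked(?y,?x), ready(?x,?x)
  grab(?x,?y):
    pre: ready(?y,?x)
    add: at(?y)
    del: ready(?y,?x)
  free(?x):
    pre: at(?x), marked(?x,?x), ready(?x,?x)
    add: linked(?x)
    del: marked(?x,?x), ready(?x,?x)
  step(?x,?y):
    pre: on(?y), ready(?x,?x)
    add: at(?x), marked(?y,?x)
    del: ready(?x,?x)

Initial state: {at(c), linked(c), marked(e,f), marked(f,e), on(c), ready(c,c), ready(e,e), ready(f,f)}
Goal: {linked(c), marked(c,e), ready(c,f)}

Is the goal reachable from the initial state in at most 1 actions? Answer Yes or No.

No

1. push(c,f)  →  {at(c), at(f), linked(c), marked(e,f), marked(f,e), on(c), ready(c,c), ready(e,e), ready(f,c), ready(f,f)}
2. push(f,c)  →  {at(c), at(f), linked(c), marked(e,f), marked(f,e), on(c), ready(c,c), ready(c,f), ready(e,e), ready(f,c), ready(f,f)}
3. step(e,c)  →  {at(c), at(e), at(f), linked(c), marked(c,e), marked(e,f), marked(f,e), on(c), ready(c,c), ready(c,f), ready(f,c), ready(f,f)}
optimal plan length = 3; 3 > 1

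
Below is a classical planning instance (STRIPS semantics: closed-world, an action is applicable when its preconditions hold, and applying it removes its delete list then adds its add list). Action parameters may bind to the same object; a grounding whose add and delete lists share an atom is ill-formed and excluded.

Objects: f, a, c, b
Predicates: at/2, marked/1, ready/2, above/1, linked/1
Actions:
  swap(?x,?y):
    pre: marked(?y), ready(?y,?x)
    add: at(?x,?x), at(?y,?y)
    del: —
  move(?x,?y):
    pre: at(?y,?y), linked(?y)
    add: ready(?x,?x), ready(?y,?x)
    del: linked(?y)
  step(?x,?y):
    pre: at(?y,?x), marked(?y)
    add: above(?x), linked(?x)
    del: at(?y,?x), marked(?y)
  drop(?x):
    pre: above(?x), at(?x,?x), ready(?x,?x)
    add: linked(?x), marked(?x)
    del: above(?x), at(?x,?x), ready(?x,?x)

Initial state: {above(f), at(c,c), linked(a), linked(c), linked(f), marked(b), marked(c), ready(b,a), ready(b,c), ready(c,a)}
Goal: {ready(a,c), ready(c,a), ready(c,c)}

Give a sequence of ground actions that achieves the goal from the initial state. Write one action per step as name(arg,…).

1. swap(a,c)  →  {above(f), at(a,a), at(c,c), linked(a), linked(c), linked(f), marked(b), marked(c), ready(b,a), ready(b,c), ready(c,a)}
2. move(c,a)  →  {above(f), at(a,a), at(c,c), linked(c), linked(f), marked(b), marked(c), ready(a,c), ready(b,a), ready(b,c), ready(c,a), ready(c,c)}

swap(a,c); move(c,a)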